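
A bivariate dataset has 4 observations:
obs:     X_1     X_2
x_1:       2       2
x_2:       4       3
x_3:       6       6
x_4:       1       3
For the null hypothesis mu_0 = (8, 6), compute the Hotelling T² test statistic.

Step 1 — sample mean vector:
  mean(X_1) = (2 + 4 + 6 + 1) / 4 = 13/4 = 3.25
  mean(X_2) = (2 + 3 + 6 + 3) / 4 = 14/4 = 3.5
  x̄ = (3.25, 3.5),  deviation x̄ - mu_0 = (3.25, 3.5) - (8, 6) = (-4.75, -2.5).

Step 2 — sample covariance matrix, S[i,j] = (1/(n-1)) · Σ_k (x_{k,i} - mean_i) · (x_{k,j} - mean_j), divisor n-1 = 3:
  S[X_1,X_1] = ((-1.25)·(-1.25) + (0.75)·(0.75) + (2.75)·(2.75) + (-2.25)·(-2.25)) / 3 = 14.75/3 = 4.9167
  S[X_1,X_2] = ((-1.25)·(-1.5) + (0.75)·(-0.5) + (2.75)·(2.5) + (-2.25)·(-0.5)) / 3 = 9.5/3 = 3.1667
  S[X_2,X_2] = ((-1.5)·(-1.5) + (-0.5)·(-0.5) + (2.5)·(2.5) + (-0.5)·(-0.5)) / 3 = 9/3 = 3
  S = [[4.9167, 3.1667],
 [3.1667, 3]].

Step 3 — invert S. det(S) = 4.9167·3 - (3.1667)² = 4.7222.
  S^{-1} = (1/det) · [[d, -b], [-b, a]] = [[0.6353, -0.6706],
 [-0.6706, 1.0412]].

Step 4 — quadratic form (x̄ - mu_0)^T · S^{-1} · (x̄ - mu_0):
  S^{-1} · (x̄ - mu_0) = (-1.3412, 0.5824),
  (x̄ - mu_0)^T · [...] = (-4.75)·(-1.3412) + (-2.5)·(0.5824) = 4.9147.

Step 5 — scale by n: T² = 4 · 4.9147 = 19.6588.

T² ≈ 19.6588


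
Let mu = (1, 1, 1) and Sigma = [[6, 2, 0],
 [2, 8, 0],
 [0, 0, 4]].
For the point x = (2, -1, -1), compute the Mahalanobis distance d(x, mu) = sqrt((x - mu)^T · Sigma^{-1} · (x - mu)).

Step 1 — centre the observation: (x - mu) = (1, -2, -2).

Step 2 — invert Sigma (cofactor / det for 3×3, or solve directly):
  Sigma^{-1} = [[0.1818, -0.0455, 0],
 [-0.0455, 0.1364, 0],
 [0, 0, 0.25]].

Step 3 — form the quadratic (x - mu)^T · Sigma^{-1} · (x - mu):
  Sigma^{-1} · (x - mu) = (0.2727, -0.3182, -0.5).
  (x - mu)^T · [Sigma^{-1} · (x - mu)] = (1)·(0.2727) + (-2)·(-0.3182) + (-2)·(-0.5) = 1.9091.

Step 4 — take square root: d = √(1.9091) ≈ 1.3817.

d(x, mu) = √(1.9091) ≈ 1.3817


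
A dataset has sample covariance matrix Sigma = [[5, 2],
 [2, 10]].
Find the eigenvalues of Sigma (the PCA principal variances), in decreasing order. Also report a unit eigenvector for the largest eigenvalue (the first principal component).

Step 1 — characteristic polynomial of 2×2 Sigma:
  det(Sigma - λI) = λ² - trace · λ + det = 0.
  trace = 5 + 10 = 15, det = 5·10 - (2)² = 46.
Step 2 — discriminant:
  Δ = trace² - 4·det = 225 - 184 = 41.
Step 3 — eigenvalues:
  λ = (trace ± √Δ)/2 = (15 ± 6.4031)/2,
  λ_1 = 10.7016,  λ_2 = 4.2984.

Step 4 — unit eigenvector for λ_1: solve (Sigma - λ_1 I)v = 0. First row:
  (5 - 10.7016)·v_x + (2)·v_y = 0, i.e. (-5.7016)·v_x + (2)·v_y = 0,
  so v ∝ (b, λ_1 - a) = (2, 5.7016) = u.
  ||u|| = √((2)² + (5.7016)²) = √(36.5078) ≈ 6.0422,
  v_1 = u/||u|| ≈ (0.331, 0.9436) (||v_1|| = 1).

λ_1 = 10.7016,  λ_2 = 4.2984;  v_1 ≈ (0.331, 0.9436)


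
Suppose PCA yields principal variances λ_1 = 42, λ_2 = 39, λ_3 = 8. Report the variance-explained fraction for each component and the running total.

Step 1 — total variance = trace(Sigma) = Σ λ_i = 42 + 39 + 8 = 89.

Step 2 — fraction explained by component i = λ_i / Σ λ:
  PC1: 42/89 = 0.4719
  PC2: 39/89 = 0.4382
  PC3: 8/89 = 0.0899

Step 3 — cumulative fraction after k components = (λ_1 + ... + λ_k) / Σ λ:
  k = 1: 42/89 = 0.4719
  k = 2: (42 + 39)/89 = 81/89 = 0.9101
  k = 3: (42 + 39 + 8)/89 = 89/89 = 1

Summary (fraction, with percent):

explained: PC1 0.4719 (47.19%), PC2 0.4382 (43.82%), PC3 0.0899 (8.99%);  cumulative: 0.4719, 0.9101, 1


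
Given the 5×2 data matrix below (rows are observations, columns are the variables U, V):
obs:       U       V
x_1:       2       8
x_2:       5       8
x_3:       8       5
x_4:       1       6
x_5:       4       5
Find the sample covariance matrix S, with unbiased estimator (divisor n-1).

Step 1 — column means:
  mean(U) = (2 + 5 + 8 + 1 + 4) / 5 = 20/5 = 4
  mean(V) = (8 + 8 + 5 + 6 + 5) / 5 = 32/5 = 6.4

Step 2 — sample covariance S[i,j] = (1/(n-1)) · Σ_k (x_{k,i} - mean_i) · (x_{k,j} - mean_j), with n-1 = 4.
  S[U,U] = ((-2)·(-2) + (1)·(1) + (4)·(4) + (-3)·(-3) + (0)·(0)) / 4 = 30/4 = 7.5
  S[U,V] = ((-2)·(1.6) + (1)·(1.6) + (4)·(-1.4) + (-3)·(-0.4) + (0)·(-1.4)) / 4 = -6/4 = -1.5
  S[V,V] = ((1.6)·(1.6) + (1.6)·(1.6) + (-1.4)·(-1.4) + (-0.4)·(-0.4) + (-1.4)·(-1.4)) / 4 = 9.2/4 = 2.3

S is symmetric (S[j,i] = S[i,j]). Assembling:

S = [[7.5, -1.5],
 [-1.5, 2.3]]


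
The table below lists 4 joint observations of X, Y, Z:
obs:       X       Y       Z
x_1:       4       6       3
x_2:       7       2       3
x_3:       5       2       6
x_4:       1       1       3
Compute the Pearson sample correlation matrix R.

Step 1 — column means:
  mean(X) = (4 + 7 + 5 + 1) / 4 = 17/4 = 4.25
  mean(Y) = (6 + 2 + 2 + 1) / 4 = 11/4 = 2.75
  mean(Z) = (3 + 3 + 6 + 3) / 4 = 15/4 = 3.75

Step 2 — sample variances and covariances s[i,j] = (1/(n-1)) · Σ_k (x_{k,i} - mean_i) · (x_{k,j} - mean_j), with n-1 = 3:
  s[X,X] = ((-0.25)·(-0.25) + (2.75)·(2.75) + (0.75)·(0.75) + (-3.25)·(-3.25)) / 3 = 18.75/3 = 6.25
  s[X,Y] = ((-0.25)·(3.25) + (2.75)·(-0.75) + (0.75)·(-0.75) + (-3.25)·(-1.75)) / 3 = 2.25/3 = 0.75
  s[X,Z] = ((-0.25)·(-0.75) + (2.75)·(-0.75) + (0.75)·(2.25) + (-3.25)·(-0.75)) / 3 = 2.25/3 = 0.75
  s[Y,Y] = ((3.25)·(3.25) + (-0.75)·(-0.75) + (-0.75)·(-0.75) + (-1.75)·(-1.75)) / 3 = 14.75/3 = 4.9167
  s[Y,Z] = ((3.25)·(-0.75) + (-0.75)·(-0.75) + (-0.75)·(2.25) + (-1.75)·(-0.75)) / 3 = -2.25/3 = -0.75
  s[Z,Z] = ((-0.75)·(-0.75) + (-0.75)·(-0.75) + (2.25)·(2.25) + (-0.75)·(-0.75)) / 3 = 6.75/3 = 2.25
  Sample standard deviations s_i = √(s[i,i]):
  s(X) = √(6.25) = 2.5
  s(Y) = √(4.9167) = 2.2174
  s(Z) = √(2.25) = 1.5

Step 3 — r_{ij} = s_{ij} / (s_i · s_j):
  r[X,X] = 1 (diagonal).
  r[X,Y] = 0.75 / (2.5 · 2.2174) = 0.75 / 5.5434 = 0.1353
  r[X,Z] = 0.75 / (2.5 · 1.5) = 0.75 / 3.75 = 0.2
  r[Y,Y] = 1 (diagonal).
  r[Y,Z] = -0.75 / (2.2174 · 1.5) = -0.75 / 3.326 = -0.2255
  r[Z,Z] = 1 (diagonal).

R is symmetric with unit diagonal. Assembling:

R = [[1, 0.1353, 0.2],
 [0.1353, 1, -0.2255],
 [0.2, -0.2255, 1]]


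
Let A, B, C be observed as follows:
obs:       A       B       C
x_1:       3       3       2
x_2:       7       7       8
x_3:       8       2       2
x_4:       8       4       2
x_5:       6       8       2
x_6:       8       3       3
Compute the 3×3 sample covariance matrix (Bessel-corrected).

Step 1 — column means:
  mean(A) = (3 + 7 + 8 + 8 + 6 + 8) / 6 = 40/6 = 6.6667
  mean(B) = (3 + 7 + 2 + 4 + 8 + 3) / 6 = 27/6 = 4.5
  mean(C) = (2 + 8 + 2 + 2 + 2 + 3) / 6 = 19/6 = 3.1667

Step 2 — sample covariance S[i,j] = (1/(n-1)) · Σ_k (x_{k,i} - mean_i) · (x_{k,j} - mean_j), with n-1 = 5.
  S[A,A] = ((-3.6667)·(-3.6667) + (0.3333)·(0.3333) + (1.3333)·(1.3333) + (1.3333)·(1.3333) + (-0.6667)·(-0.6667) + (1.3333)·(1.3333)) / 5 = 19.3333/5 = 3.8667
  S[A,B] = ((-3.6667)·(-1.5) + (0.3333)·(2.5) + (1.3333)·(-2.5) + (1.3333)·(-0.5) + (-0.6667)·(3.5) + (1.3333)·(-1.5)) / 5 = -2/5 = -0.4
  S[A,C] = ((-3.6667)·(-1.1667) + (0.3333)·(4.8333) + (1.3333)·(-1.1667) + (1.3333)·(-1.1667) + (-0.6667)·(-1.1667) + (1.3333)·(-0.1667)) / 5 = 3.3333/5 = 0.6667
  S[B,B] = ((-1.5)·(-1.5) + (2.5)·(2.5) + (-2.5)·(-2.5) + (-0.5)·(-0.5) + (3.5)·(3.5) + (-1.5)·(-1.5)) / 5 = 29.5/5 = 5.9
  S[B,C] = ((-1.5)·(-1.1667) + (2.5)·(4.8333) + (-2.5)·(-1.1667) + (-0.5)·(-1.1667) + (3.5)·(-1.1667) + (-1.5)·(-0.1667)) / 5 = 13.5/5 = 2.7
  S[C,C] = ((-1.1667)·(-1.1667) + (4.8333)·(4.8333) + (-1.1667)·(-1.1667) + (-1.1667)·(-1.1667) + (-1.1667)·(-1.1667) + (-0.1667)·(-0.1667)) / 5 = 28.8333/5 = 5.7667

S is symmetric (S[j,i] = S[i,j]). Assembling:

S = [[3.8667, -0.4, 0.6667],
 [-0.4, 5.9, 2.7],
 [0.6667, 2.7, 5.7667]]


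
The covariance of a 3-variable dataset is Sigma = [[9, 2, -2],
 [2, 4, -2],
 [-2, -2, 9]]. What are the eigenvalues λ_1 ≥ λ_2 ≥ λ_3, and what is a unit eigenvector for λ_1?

Step 1 — characteristic polynomial p(λ) = det(λI - Sigma) = λ³ - tr·λ² + c_1·λ - det, where tr = trace, c_1 = sum of the principal 2×2 minors, det = det(Sigma):
  tr = 9 + 4 + 9 = 22,
  c_1 = (9·4 - (2)²) + (9·9 - (-2)²) + (4·9 - (-2)²) = 32 + 77 + 32 = 141,
  det = 9·(4·9 - (-2)²) - (2)·((2)·9 - (-2)·(-2)) + (-2)·((2)·(-2) - 4·(-2)) = 9·(32) - (2)·(14) + (-2)·(4) = 252.
  So p(λ) = λ³ - 22λ² + 141λ - 252.
Step 2 — look for an integer root (rational root theorem: any rational root is an integer divisor of 252). Testing λ = 3:
  p(3) = 27 - 198 + 423 - 252 = 0  ✓
  Dividing out (λ - 3): p(λ) = (λ - 3)(λ² - 19λ + 84).
Step 3 — remaining eigenvalues from the quadratic λ² - 19λ + 84 = 0:
  Δ = 19² - 4·84 = 361 - 336 = 25,  λ = (19 ± √25)/2 = (19 ± 5)/2 = 12 or 7.
  Sorted: λ_1 = 12,  λ_2 = 7,  λ_3 = 3  (check: sum = 22 = tr ✓).

Step 4 — unit eigenvector for λ_1 = 12: v spans the null space of (Sigma - λ_1 I), whose rows are
  r_1 = (-3, 2, -2),  r_2 = (2, -8, -2),  r_3 = (-2, -2, -3).
  v is orthogonal to every row, so take v ∝ r_1 × r_2 = ((2)·(-2) - (-2)·(-8), (-2)·(2) - (-3)·(-2), (-3)·(-8) - (2)·(2)) = (-20, -10, 20).
  Rescale (divide by 10; multiply by -1 so the first nonzero entry is positive): u = (2, 1, -2).
  ||u|| = √((2)² + (1)² + (-2)²) = √(9) = 3,  v_1 = u/||u|| ≈ (0.6667, 0.3333, -0.6667) (||v_1|| = 1).

λ_1 = 12,  λ_2 = 7,  λ_3 = 3;  v_1 ≈ (0.6667, 0.3333, -0.6667)


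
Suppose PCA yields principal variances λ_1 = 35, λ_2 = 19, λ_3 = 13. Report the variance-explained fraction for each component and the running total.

Step 1 — total variance = trace(Sigma) = Σ λ_i = 35 + 19 + 13 = 67.

Step 2 — fraction explained by component i = λ_i / Σ λ:
  PC1: 35/67 = 0.5224
  PC2: 19/67 = 0.2836
  PC3: 13/67 = 0.194

Step 3 — cumulative fraction after k components = (λ_1 + ... + λ_k) / Σ λ:
  k = 1: 35/67 = 0.5224
  k = 2: (35 + 19)/67 = 54/67 = 0.806
  k = 3: (35 + 19 + 13)/67 = 67/67 = 1

Summary (fraction, with percent):

explained: PC1 0.5224 (52.24%), PC2 0.2836 (28.36%), PC3 0.194 (19.4%);  cumulative: 0.5224, 0.806, 1


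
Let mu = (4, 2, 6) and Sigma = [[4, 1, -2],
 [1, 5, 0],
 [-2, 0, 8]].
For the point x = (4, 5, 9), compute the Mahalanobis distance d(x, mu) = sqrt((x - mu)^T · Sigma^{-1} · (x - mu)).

Step 1 — centre the observation: (x - mu) = (0, 3, 3).

Step 2 — invert Sigma (cofactor / det for 3×3, or solve directly):
  Sigma^{-1} = [[0.303, -0.0606, 0.0758],
 [-0.0606, 0.2121, -0.0152],
 [0.0758, -0.0152, 0.1439]].

Step 3 — form the quadratic (x - mu)^T · Sigma^{-1} · (x - mu):
  Sigma^{-1} · (x - mu) = (0.0455, 0.5909, 0.3864).
  (x - mu)^T · [Sigma^{-1} · (x - mu)] = (0)·(0.0455) + (3)·(0.5909) + (3)·(0.3864) = 2.9318.

Step 4 — take square root: d = √(2.9318) ≈ 1.7123.

d(x, mu) = √(2.9318) ≈ 1.7123


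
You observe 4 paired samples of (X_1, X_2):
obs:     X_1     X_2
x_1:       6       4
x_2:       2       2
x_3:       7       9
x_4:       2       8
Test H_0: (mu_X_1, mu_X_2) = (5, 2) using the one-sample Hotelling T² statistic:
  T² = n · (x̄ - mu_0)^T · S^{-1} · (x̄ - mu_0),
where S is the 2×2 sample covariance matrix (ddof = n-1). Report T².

Step 1 — sample mean vector:
  mean(X_1) = (6 + 2 + 7 + 2) / 4 = 17/4 = 4.25
  mean(X_2) = (4 + 2 + 9 + 8) / 4 = 23/4 = 5.75
  x̄ = (4.25, 5.75),  deviation x̄ - mu_0 = (4.25, 5.75) - (5, 2) = (-0.75, 3.75).

Step 2 — sample covariance matrix, S[i,j] = (1/(n-1)) · Σ_k (x_{k,i} - mean_i) · (x_{k,j} - mean_j), divisor n-1 = 3:
  S[X_1,X_1] = ((1.75)·(1.75) + (-2.25)·(-2.25) + (2.75)·(2.75) + (-2.25)·(-2.25)) / 3 = 20.75/3 = 6.9167
  S[X_1,X_2] = ((1.75)·(-1.75) + (-2.25)·(-3.75) + (2.75)·(3.25) + (-2.25)·(2.25)) / 3 = 9.25/3 = 3.0833
  S[X_2,X_2] = ((-1.75)·(-1.75) + (-3.75)·(-3.75) + (3.25)·(3.25) + (2.25)·(2.25)) / 3 = 32.75/3 = 10.9167
  S = [[6.9167, 3.0833],
 [3.0833, 10.9167]].

Step 3 — invert S. det(S) = 6.9167·10.9167 - (3.0833)² = 66.
  S^{-1} = (1/det) · [[d, -b], [-b, a]] = [[0.1654, -0.0467],
 [-0.0467, 0.1048]].

Step 4 — quadratic form (x̄ - mu_0)^T · S^{-1} · (x̄ - mu_0):
  S^{-1} · (x̄ - mu_0) = (-0.2992, 0.428),
  (x̄ - mu_0)^T · [...] = (-0.75)·(-0.2992) + (3.75)·(0.428) = 1.8295.

Step 5 — scale by n: T² = 4 · 1.8295 = 7.3182.

T² ≈ 7.3182


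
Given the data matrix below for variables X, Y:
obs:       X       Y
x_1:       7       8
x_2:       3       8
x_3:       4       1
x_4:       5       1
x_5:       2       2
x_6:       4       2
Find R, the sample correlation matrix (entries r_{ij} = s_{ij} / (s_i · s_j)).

Step 1 — column means:
  mean(X) = (7 + 3 + 4 + 5 + 2 + 4) / 6 = 25/6 = 4.1667
  mean(Y) = (8 + 8 + 1 + 1 + 2 + 2) / 6 = 22/6 = 3.6667

Step 2 — sample variances and covariances s[i,j] = (1/(n-1)) · Σ_k (x_{k,i} - mean_i) · (x_{k,j} - mean_j), with n-1 = 5:
  s[X,X] = ((2.8333)·(2.8333) + (-1.1667)·(-1.1667) + (-0.1667)·(-0.1667) + (0.8333)·(0.8333) + (-2.1667)·(-2.1667) + (-0.1667)·(-0.1667)) / 5 = 14.8333/5 = 2.9667
  s[X,Y] = ((2.8333)·(4.3333) + (-1.1667)·(4.3333) + (-0.1667)·(-2.6667) + (0.8333)·(-2.6667) + (-2.1667)·(-1.6667) + (-0.1667)·(-1.6667)) / 5 = 9.3333/5 = 1.8667
  s[Y,Y] = ((4.3333)·(4.3333) + (4.3333)·(4.3333) + (-2.6667)·(-2.6667) + (-2.6667)·(-2.6667) + (-1.6667)·(-1.6667) + (-1.6667)·(-1.6667)) / 5 = 57.3333/5 = 11.4667
  Sample standard deviations s_i = √(s[i,i]):
  s(X) = √(2.9667) = 1.7224
  s(Y) = √(11.4667) = 3.3862

Step 3 — r_{ij} = s_{ij} / (s_i · s_j):
  r[X,X] = 1 (diagonal).
  r[X,Y] = 1.8667 / (1.7224 · 3.3862) = 1.8667 / 5.8325 = 0.32
  r[Y,Y] = 1 (diagonal).

R is symmetric with unit diagonal. Assembling:

R = [[1, 0.32],
 [0.32, 1]]


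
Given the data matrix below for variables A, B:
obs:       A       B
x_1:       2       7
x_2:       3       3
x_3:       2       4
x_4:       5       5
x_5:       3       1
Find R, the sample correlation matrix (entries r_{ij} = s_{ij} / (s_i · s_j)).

Step 1 — column means:
  mean(A) = (2 + 3 + 2 + 5 + 3) / 5 = 15/5 = 3
  mean(B) = (7 + 3 + 4 + 5 + 1) / 5 = 20/5 = 4

Step 2 — sample variances and covariances s[i,j] = (1/(n-1)) · Σ_k (x_{k,i} - mean_i) · (x_{k,j} - mean_j), with n-1 = 4:
  s[A,A] = ((-1)·(-1) + (0)·(0) + (-1)·(-1) + (2)·(2) + (0)·(0)) / 4 = 6/4 = 1.5
  s[A,B] = ((-1)·(3) + (0)·(-1) + (-1)·(0) + (2)·(1) + (0)·(-3)) / 4 = -1/4 = -0.25
  s[B,B] = ((3)·(3) + (-1)·(-1) + (0)·(0) + (1)·(1) + (-3)·(-3)) / 4 = 20/4 = 5
  Sample standard deviations s_i = √(s[i,i]):
  s(A) = √(1.5) = 1.2247
  s(B) = √(5) = 2.2361

Step 3 — r_{ij} = s_{ij} / (s_i · s_j):
  r[A,A] = 1 (diagonal).
  r[A,B] = -0.25 / (1.2247 · 2.2361) = -0.25 / 2.7386 = -0.0913
  r[B,B] = 1 (diagonal).

R is symmetric with unit diagonal. Assembling:

R = [[1, -0.0913],
 [-0.0913, 1]]


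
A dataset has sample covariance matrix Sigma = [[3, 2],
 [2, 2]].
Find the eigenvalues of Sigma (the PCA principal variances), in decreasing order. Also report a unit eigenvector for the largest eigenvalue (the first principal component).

Step 1 — characteristic polynomial of 2×2 Sigma:
  det(Sigma - λI) = λ² - trace · λ + det = 0.
  trace = 3 + 2 = 5, det = 3·2 - (2)² = 2.
Step 2 — discriminant:
  Δ = trace² - 4·det = 25 - 8 = 17.
Step 3 — eigenvalues:
  λ = (trace ± √Δ)/2 = (5 ± 4.1231)/2,
  λ_1 = 4.5616,  λ_2 = 0.4384.

Step 4 — unit eigenvector for λ_1: solve (Sigma - λ_1 I)v = 0. First row:
  (3 - 4.5616)·v_x + (2)·v_y = 0, i.e. (-1.5616)·v_x + (2)·v_y = 0,
  so v ∝ (b, λ_1 - a) = (2, 1.5616) = u.
  ||u|| = √((2)² + (1.5616)²) = √(6.4384) ≈ 2.5374,
  v_1 = u/||u|| ≈ (0.7882, 0.6154) (||v_1|| = 1).

λ_1 = 4.5616,  λ_2 = 0.4384;  v_1 ≈ (0.7882, 0.6154)


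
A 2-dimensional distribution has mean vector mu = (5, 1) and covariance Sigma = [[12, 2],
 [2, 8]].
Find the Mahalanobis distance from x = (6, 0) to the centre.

Step 1 — centre the observation: (x - mu) = (1, -1).

Step 2 — invert Sigma. det(Sigma) = 12·8 - (2)² = 92.
  Sigma^{-1} = (1/det) · [[d, -b], [-b, a]] = [[0.087, -0.0217],
 [-0.0217, 0.1304]].

Step 3 — form the quadratic (x - mu)^T · Sigma^{-1} · (x - mu):
  Sigma^{-1} · (x - mu) = (0.1087, -0.1522).
  (x - mu)^T · [Sigma^{-1} · (x - mu)] = (1)·(0.1087) + (-1)·(-0.1522) = 0.2609.

Step 4 — take square root: d = √(0.2609) ≈ 0.5108.

d(x, mu) = √(0.2609) ≈ 0.5108


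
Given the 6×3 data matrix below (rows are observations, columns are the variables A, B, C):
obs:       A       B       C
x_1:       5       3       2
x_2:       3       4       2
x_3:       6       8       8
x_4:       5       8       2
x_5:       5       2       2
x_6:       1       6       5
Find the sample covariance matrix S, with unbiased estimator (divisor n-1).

Step 1 — column means:
  mean(A) = (5 + 3 + 6 + 5 + 5 + 1) / 6 = 25/6 = 4.1667
  mean(B) = (3 + 4 + 8 + 8 + 2 + 6) / 6 = 31/6 = 5.1667
  mean(C) = (2 + 2 + 8 + 2 + 2 + 5) / 6 = 21/6 = 3.5

Step 2 — sample covariance S[i,j] = (1/(n-1)) · Σ_k (x_{k,i} - mean_i) · (x_{k,j} - mean_j), with n-1 = 5.
  S[A,A] = ((0.8333)·(0.8333) + (-1.1667)·(-1.1667) + (1.8333)·(1.8333) + (0.8333)·(0.8333) + (0.8333)·(0.8333) + (-3.1667)·(-3.1667)) / 5 = 16.8333/5 = 3.3667
  S[A,B] = ((0.8333)·(-2.1667) + (-1.1667)·(-1.1667) + (1.8333)·(2.8333) + (0.8333)·(2.8333) + (0.8333)·(-3.1667) + (-3.1667)·(0.8333)) / 5 = 1.8333/5 = 0.3667
  S[A,C] = ((0.8333)·(-1.5) + (-1.1667)·(-1.5) + (1.8333)·(4.5) + (0.8333)·(-1.5) + (0.8333)·(-1.5) + (-3.1667)·(1.5)) / 5 = 1.5/5 = 0.3
  S[B,B] = ((-2.1667)·(-2.1667) + (-1.1667)·(-1.1667) + (2.8333)·(2.8333) + (2.8333)·(2.8333) + (-3.1667)·(-3.1667) + (0.8333)·(0.8333)) / 5 = 32.8333/5 = 6.5667
  S[B,C] = ((-2.1667)·(-1.5) + (-1.1667)·(-1.5) + (2.8333)·(4.5) + (2.8333)·(-1.5) + (-3.1667)·(-1.5) + (0.8333)·(1.5)) / 5 = 19.5/5 = 3.9
  S[C,C] = ((-1.5)·(-1.5) + (-1.5)·(-1.5) + (4.5)·(4.5) + (-1.5)·(-1.5) + (-1.5)·(-1.5) + (1.5)·(1.5)) / 5 = 31.5/5 = 6.3

S is symmetric (S[j,i] = S[i,j]). Assembling:

S = [[3.3667, 0.3667, 0.3],
 [0.3667, 6.5667, 3.9],
 [0.3, 3.9, 6.3]]


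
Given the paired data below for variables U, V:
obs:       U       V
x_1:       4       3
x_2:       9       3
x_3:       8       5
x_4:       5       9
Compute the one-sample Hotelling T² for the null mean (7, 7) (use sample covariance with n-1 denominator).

Step 1 — sample mean vector:
  mean(U) = (4 + 9 + 8 + 5) / 4 = 26/4 = 6.5
  mean(V) = (3 + 3 + 5 + 9) / 4 = 20/4 = 5
  x̄ = (6.5, 5),  deviation x̄ - mu_0 = (6.5, 5) - (7, 7) = (-0.5, -2).

Step 2 — sample covariance matrix, S[i,j] = (1/(n-1)) · Σ_k (x_{k,i} - mean_i) · (x_{k,j} - mean_j), divisor n-1 = 3:
  S[U,U] = ((-2.5)·(-2.5) + (2.5)·(2.5) + (1.5)·(1.5) + (-1.5)·(-1.5)) / 3 = 17/3 = 5.6667
  S[U,V] = ((-2.5)·(-2) + (2.5)·(-2) + (1.5)·(0) + (-1.5)·(4)) / 3 = -6/3 = -2
  S[V,V] = ((-2)·(-2) + (-2)·(-2) + (0)·(0) + (4)·(4)) / 3 = 24/3 = 8
  S = [[5.6667, -2],
 [-2, 8]].

Step 3 — invert S. det(S) = 5.6667·8 - (-2)² = 41.3333.
  S^{-1} = (1/det) · [[d, -b], [-b, a]] = [[0.1935, 0.0484],
 [0.0484, 0.1371]].

Step 4 — quadratic form (x̄ - mu_0)^T · S^{-1} · (x̄ - mu_0):
  S^{-1} · (x̄ - mu_0) = (-0.1935, -0.2984),
  (x̄ - mu_0)^T · [...] = (-0.5)·(-0.1935) + (-2)·(-0.2984) = 0.6935.

Step 5 — scale by n: T² = 4 · 0.6935 = 2.7742.

T² ≈ 2.7742


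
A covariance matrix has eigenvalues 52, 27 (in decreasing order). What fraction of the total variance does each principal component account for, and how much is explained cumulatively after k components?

Step 1 — total variance = trace(Sigma) = Σ λ_i = 52 + 27 = 79.

Step 2 — fraction explained by component i = λ_i / Σ λ:
  PC1: 52/79 = 0.6582
  PC2: 27/79 = 0.3418

Step 3 — cumulative fraction after k components = (λ_1 + ... + λ_k) / Σ λ:
  k = 1: 52/79 = 0.6582
  k = 2: (52 + 27)/79 = 79/79 = 1

Summary (fraction, with percent):

explained: PC1 0.6582 (65.82%), PC2 0.3418 (34.18%);  cumulative: 0.6582, 1


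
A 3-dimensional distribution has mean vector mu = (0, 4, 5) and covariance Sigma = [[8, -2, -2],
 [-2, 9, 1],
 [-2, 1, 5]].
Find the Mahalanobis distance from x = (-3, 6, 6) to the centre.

Step 1 — centre the observation: (x - mu) = (-3, 2, 1).

Step 2 — invert Sigma (cofactor / det for 3×3, or solve directly):
  Sigma^{-1} = [[0.1447, 0.0263, 0.0526],
 [0.0263, 0.1184, -0.0132],
 [0.0526, -0.0132, 0.2237]].

Step 3 — form the quadratic (x - mu)^T · Sigma^{-1} · (x - mu):
  Sigma^{-1} · (x - mu) = (-0.3289, 0.1447, 0.0395).
  (x - mu)^T · [Sigma^{-1} · (x - mu)] = (-3)·(-0.3289) + (2)·(0.1447) + (1)·(0.0395) = 1.3158.

Step 4 — take square root: d = √(1.3158) ≈ 1.1471.

d(x, mu) = √(1.3158) ≈ 1.1471


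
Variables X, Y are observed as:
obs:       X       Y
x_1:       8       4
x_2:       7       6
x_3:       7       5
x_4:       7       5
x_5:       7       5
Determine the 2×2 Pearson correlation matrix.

Step 1 — column means:
  mean(X) = (8 + 7 + 7 + 7 + 7) / 5 = 36/5 = 7.2
  mean(Y) = (4 + 6 + 5 + 5 + 5) / 5 = 25/5 = 5

Step 2 — sample variances and covariances s[i,j] = (1/(n-1)) · Σ_k (x_{k,i} - mean_i) · (x_{k,j} - mean_j), with n-1 = 4:
  s[X,X] = ((0.8)·(0.8) + (-0.2)·(-0.2) + (-0.2)·(-0.2) + (-0.2)·(-0.2) + (-0.2)·(-0.2)) / 4 = 0.8/4 = 0.2
  s[X,Y] = ((0.8)·(-1) + (-0.2)·(1) + (-0.2)·(0) + (-0.2)·(0) + (-0.2)·(0)) / 4 = -1/4 = -0.25
  s[Y,Y] = ((-1)·(-1) + (1)·(1) + (0)·(0) + (0)·(0) + (0)·(0)) / 4 = 2/4 = 0.5
  Sample standard deviations s_i = √(s[i,i]):
  s(X) = √(0.2) = 0.4472
  s(Y) = √(0.5) = 0.7071

Step 3 — r_{ij} = s_{ij} / (s_i · s_j):
  r[X,X] = 1 (diagonal).
  r[X,Y] = -0.25 / (0.4472 · 0.7071) = -0.25 / 0.3162 = -0.7906
  r[Y,Y] = 1 (diagonal).

R is symmetric with unit diagonal. Assembling:

R = [[1, -0.7906],
 [-0.7906, 1]]


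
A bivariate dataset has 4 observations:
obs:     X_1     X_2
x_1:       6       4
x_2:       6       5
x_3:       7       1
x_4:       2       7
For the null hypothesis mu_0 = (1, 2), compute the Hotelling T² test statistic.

Step 1 — sample mean vector:
  mean(X_1) = (6 + 6 + 7 + 2) / 4 = 21/4 = 5.25
  mean(X_2) = (4 + 5 + 1 + 7) / 4 = 17/4 = 4.25
  x̄ = (5.25, 4.25),  deviation x̄ - mu_0 = (5.25, 4.25) - (1, 2) = (4.25, 2.25).

Step 2 — sample covariance matrix, S[i,j] = (1/(n-1)) · Σ_k (x_{k,i} - mean_i) · (x_{k,j} - mean_j), divisor n-1 = 3:
  S[X_1,X_1] = ((0.75)·(0.75) + (0.75)·(0.75) + (1.75)·(1.75) + (-3.25)·(-3.25)) / 3 = 14.75/3 = 4.9167
  S[X_1,X_2] = ((0.75)·(-0.25) + (0.75)·(0.75) + (1.75)·(-3.25) + (-3.25)·(2.75)) / 3 = -14.25/3 = -4.75
  S[X_2,X_2] = ((-0.25)·(-0.25) + (0.75)·(0.75) + (-3.25)·(-3.25) + (2.75)·(2.75)) / 3 = 18.75/3 = 6.25
  S = [[4.9167, -4.75],
 [-4.75, 6.25]].

Step 3 — invert S. det(S) = 4.9167·6.25 - (-4.75)² = 8.1667.
  S^{-1} = (1/det) · [[d, -b], [-b, a]] = [[0.7653, 0.5816],
 [0.5816, 0.602]].

Step 4 — quadratic form (x̄ - mu_0)^T · S^{-1} · (x̄ - mu_0):
  S^{-1} · (x̄ - mu_0) = (4.5612, 3.8265),
  (x̄ - mu_0)^T · [...] = (4.25)·(4.5612) + (2.25)·(3.8265) = 27.9949.

Step 5 — scale by n: T² = 4 · 27.9949 = 111.9796.

T² ≈ 111.9796


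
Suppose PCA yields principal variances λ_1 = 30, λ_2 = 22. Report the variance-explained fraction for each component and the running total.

Step 1 — total variance = trace(Sigma) = Σ λ_i = 30 + 22 = 52.

Step 2 — fraction explained by component i = λ_i / Σ λ:
  PC1: 30/52 = 0.5769
  PC2: 22/52 = 0.4231

Step 3 — cumulative fraction after k components = (λ_1 + ... + λ_k) / Σ λ:
  k = 1: 30/52 = 0.5769
  k = 2: (30 + 22)/52 = 52/52 = 1

Summary (fraction, with percent):

explained: PC1 0.5769 (57.69%), PC2 0.4231 (42.31%);  cumulative: 0.5769, 1


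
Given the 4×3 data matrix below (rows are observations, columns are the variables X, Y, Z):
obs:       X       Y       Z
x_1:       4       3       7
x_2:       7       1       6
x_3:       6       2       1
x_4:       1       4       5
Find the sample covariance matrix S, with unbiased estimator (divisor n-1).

Step 1 — column means:
  mean(X) = (4 + 7 + 6 + 1) / 4 = 18/4 = 4.5
  mean(Y) = (3 + 1 + 2 + 4) / 4 = 10/4 = 2.5
  mean(Z) = (7 + 6 + 1 + 5) / 4 = 19/4 = 4.75

Step 2 — sample covariance S[i,j] = (1/(n-1)) · Σ_k (x_{k,i} - mean_i) · (x_{k,j} - mean_j), with n-1 = 3.
  S[X,X] = ((-0.5)·(-0.5) + (2.5)·(2.5) + (1.5)·(1.5) + (-3.5)·(-3.5)) / 3 = 21/3 = 7
  S[X,Y] = ((-0.5)·(0.5) + (2.5)·(-1.5) + (1.5)·(-0.5) + (-3.5)·(1.5)) / 3 = -10/3 = -3.3333
  S[X,Z] = ((-0.5)·(2.25) + (2.5)·(1.25) + (1.5)·(-3.75) + (-3.5)·(0.25)) / 3 = -4.5/3 = -1.5
  S[Y,Y] = ((0.5)·(0.5) + (-1.5)·(-1.5) + (-0.5)·(-0.5) + (1.5)·(1.5)) / 3 = 5/3 = 1.6667
  S[Y,Z] = ((0.5)·(2.25) + (-1.5)·(1.25) + (-0.5)·(-3.75) + (1.5)·(0.25)) / 3 = 1.5/3 = 0.5
  S[Z,Z] = ((2.25)·(2.25) + (1.25)·(1.25) + (-3.75)·(-3.75) + (0.25)·(0.25)) / 3 = 20.75/3 = 6.9167

S is symmetric (S[j,i] = S[i,j]). Assembling:

S = [[7, -3.3333, -1.5],
 [-3.3333, 1.6667, 0.5],
 [-1.5, 0.5, 6.9167]]


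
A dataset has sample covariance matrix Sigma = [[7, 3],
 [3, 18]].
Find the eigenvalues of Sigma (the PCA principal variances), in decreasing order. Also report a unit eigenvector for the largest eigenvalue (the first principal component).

Step 1 — characteristic polynomial of 2×2 Sigma:
  det(Sigma - λI) = λ² - trace · λ + det = 0.
  trace = 7 + 18 = 25, det = 7·18 - (3)² = 117.
Step 2 — discriminant:
  Δ = trace² - 4·det = 625 - 468 = 157.
Step 3 — eigenvalues:
  λ = (trace ± √Δ)/2 = (25 ± 12.53)/2,
  λ_1 = 18.765,  λ_2 = 6.235.

Step 4 — unit eigenvector for λ_1: solve (Sigma - λ_1 I)v = 0. First row:
  (7 - 18.765)·v_x + (3)·v_y = 0, i.e. (-11.765)·v_x + (3)·v_y = 0,
  so v ∝ (b, λ_1 - a) = (3, 11.765) = u.
  ||u|| = √((3)² + (11.765)²) = √(147.4148) ≈ 12.1414,
  v_1 = u/||u|| ≈ (0.2471, 0.969) (||v_1|| = 1).

λ_1 = 18.765,  λ_2 = 6.235;  v_1 ≈ (0.2471, 0.969)


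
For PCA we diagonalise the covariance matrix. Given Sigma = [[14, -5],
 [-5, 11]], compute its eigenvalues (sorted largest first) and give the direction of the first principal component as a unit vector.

Step 1 — characteristic polynomial of 2×2 Sigma:
  det(Sigma - λI) = λ² - trace · λ + det = 0.
  trace = 14 + 11 = 25, det = 14·11 - (-5)² = 129.
Step 2 — discriminant:
  Δ = trace² - 4·det = 625 - 516 = 109.
Step 3 — eigenvalues:
  λ = (trace ± √Δ)/2 = (25 ± 10.4403)/2,
  λ_1 = 17.7202,  λ_2 = 7.2798.

Step 4 — unit eigenvector for λ_1: solve (Sigma - λ_1 I)v = 0. First row:
  (14 - 17.7202)·v_x + (-5)·v_y = 0, i.e. (-3.7202)·v_x + (-5)·v_y = 0,
  so v ∝ (b, λ_1 - a) = (-5, 3.7202); multiply by -1 so the first entry is positive: u = (5, -3.7202).
  ||u|| = √((5)² + (-3.7202)²) = √(38.8395) ≈ 6.2321,
  v_1 = u/||u|| ≈ (0.8023, -0.5969) (||v_1|| = 1).

λ_1 = 17.7202,  λ_2 = 7.2798;  v_1 ≈ (0.8023, -0.5969)


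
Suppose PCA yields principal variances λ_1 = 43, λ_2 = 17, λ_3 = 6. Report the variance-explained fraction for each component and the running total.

Step 1 — total variance = trace(Sigma) = Σ λ_i = 43 + 17 + 6 = 66.

Step 2 — fraction explained by component i = λ_i / Σ λ:
  PC1: 43/66 = 0.6515
  PC2: 17/66 = 0.2576
  PC3: 6/66 = 0.0909

Step 3 — cumulative fraction after k components = (λ_1 + ... + λ_k) / Σ λ:
  k = 1: 43/66 = 0.6515
  k = 2: (43 + 17)/66 = 60/66 = 0.9091
  k = 3: (43 + 17 + 6)/66 = 66/66 = 1

Summary (fraction, with percent):

explained: PC1 0.6515 (65.15%), PC2 0.2576 (25.76%), PC3 0.0909 (9.09%);  cumulative: 0.6515, 0.9091, 1


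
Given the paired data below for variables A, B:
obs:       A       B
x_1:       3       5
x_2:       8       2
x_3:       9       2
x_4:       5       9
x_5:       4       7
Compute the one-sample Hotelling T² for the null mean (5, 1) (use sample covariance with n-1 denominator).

Step 1 — sample mean vector:
  mean(A) = (3 + 8 + 9 + 5 + 4) / 5 = 29/5 = 5.8
  mean(B) = (5 + 2 + 2 + 9 + 7) / 5 = 25/5 = 5
  x̄ = (5.8, 5),  deviation x̄ - mu_0 = (5.8, 5) - (5, 1) = (0.8, 4).

Step 2 — sample covariance matrix, S[i,j] = (1/(n-1)) · Σ_k (x_{k,i} - mean_i) · (x_{k,j} - mean_j), divisor n-1 = 4:
  S[A,A] = ((-2.8)·(-2.8) + (2.2)·(2.2) + (3.2)·(3.2) + (-0.8)·(-0.8) + (-1.8)·(-1.8)) / 4 = 26.8/4 = 6.7
  S[A,B] = ((-2.8)·(0) + (2.2)·(-3) + (3.2)·(-3) + (-0.8)·(4) + (-1.8)·(2)) / 4 = -23/4 = -5.75
  S[B,B] = ((0)·(0) + (-3)·(-3) + (-3)·(-3) + (4)·(4) + (2)·(2)) / 4 = 38/4 = 9.5
  S = [[6.7, -5.75],
 [-5.75, 9.5]].

Step 3 — invert S. det(S) = 6.7·9.5 - (-5.75)² = 30.5875.
  S^{-1} = (1/det) · [[d, -b], [-b, a]] = [[0.3106, 0.188],
 [0.188, 0.219]].

Step 4 — quadratic form (x̄ - mu_0)^T · S^{-1} · (x̄ - mu_0):
  S^{-1} · (x̄ - mu_0) = (1.0004, 1.0266),
  (x̄ - mu_0)^T · [...] = (0.8)·(1.0004) + (4)·(1.0266) = 4.9066.

Step 5 — scale by n: T² = 5 · 4.9066 = 24.5329.

T² ≈ 24.5329


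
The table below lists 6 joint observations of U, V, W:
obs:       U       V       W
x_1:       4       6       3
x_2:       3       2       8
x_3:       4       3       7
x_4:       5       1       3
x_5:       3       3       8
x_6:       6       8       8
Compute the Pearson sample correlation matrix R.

Step 1 — column means:
  mean(U) = (4 + 3 + 4 + 5 + 3 + 6) / 6 = 25/6 = 4.1667
  mean(V) = (6 + 2 + 3 + 1 + 3 + 8) / 6 = 23/6 = 3.8333
  mean(W) = (3 + 8 + 7 + 3 + 8 + 8) / 6 = 37/6 = 6.1667

Step 2 — sample variances and covariances s[i,j] = (1/(n-1)) · Σ_k (x_{k,i} - mean_i) · (x_{k,j} - mean_j), with n-1 = 5:
  s[U,U] = ((-0.1667)·(-0.1667) + (-1.1667)·(-1.1667) + (-0.1667)·(-0.1667) + (0.8333)·(0.8333) + (-1.1667)·(-1.1667) + (1.8333)·(1.8333)) / 5 = 6.8333/5 = 1.3667
  s[U,V] = ((-0.1667)·(2.1667) + (-1.1667)·(-1.8333) + (-0.1667)·(-0.8333) + (0.8333)·(-2.8333) + (-1.1667)·(-0.8333) + (1.8333)·(4.1667)) / 5 = 8.1667/5 = 1.6333
  s[U,W] = ((-0.1667)·(-3.1667) + (-1.1667)·(1.8333) + (-0.1667)·(0.8333) + (0.8333)·(-3.1667) + (-1.1667)·(1.8333) + (1.8333)·(1.8333)) / 5 = -3.1667/5 = -0.6333
  s[V,V] = ((2.1667)·(2.1667) + (-1.8333)·(-1.8333) + (-0.8333)·(-0.8333) + (-2.8333)·(-2.8333) + (-0.8333)·(-0.8333) + (4.1667)·(4.1667)) / 5 = 34.8333/5 = 6.9667
  s[V,W] = ((2.1667)·(-3.1667) + (-1.8333)·(1.8333) + (-0.8333)·(0.8333) + (-2.8333)·(-3.1667) + (-0.8333)·(1.8333) + (4.1667)·(1.8333)) / 5 = 4.1667/5 = 0.8333
  s[W,W] = ((-3.1667)·(-3.1667) + (1.8333)·(1.8333) + (0.8333)·(0.8333) + (-3.1667)·(-3.1667) + (1.8333)·(1.8333) + (1.8333)·(1.8333)) / 5 = 30.8333/5 = 6.1667
  Sample standard deviations s_i = √(s[i,i]):
  s(U) = √(1.3667) = 1.169
  s(V) = √(6.9667) = 2.6394
  s(W) = √(6.1667) = 2.4833

Step 3 — r_{ij} = s_{ij} / (s_i · s_j):
  r[U,U] = 1 (diagonal).
  r[U,V] = 1.6333 / (1.169 · 2.6394) = 1.6333 / 3.0856 = 0.5293
  r[U,W] = -0.6333 / (1.169 · 2.4833) = -0.6333 / 2.9031 = -0.2182
  r[V,V] = 1 (diagonal).
  r[V,W] = 0.8333 / (2.6394 · 2.4833) = 0.8333 / 6.5545 = 0.1271
  r[W,W] = 1 (diagonal).

R is symmetric with unit diagonal. Assembling:

R = [[1, 0.5293, -0.2182],
 [0.5293, 1, 0.1271],
 [-0.2182, 0.1271, 1]]


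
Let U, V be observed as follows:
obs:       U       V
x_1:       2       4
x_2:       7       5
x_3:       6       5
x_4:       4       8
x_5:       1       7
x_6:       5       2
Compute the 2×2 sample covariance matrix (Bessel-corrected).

Step 1 — column means:
  mean(U) = (2 + 7 + 6 + 4 + 1 + 5) / 6 = 25/6 = 4.1667
  mean(V) = (4 + 5 + 5 + 8 + 7 + 2) / 6 = 31/6 = 5.1667

Step 2 — sample covariance S[i,j] = (1/(n-1)) · Σ_k (x_{k,i} - mean_i) · (x_{k,j} - mean_j), with n-1 = 5.
  S[U,U] = ((-2.1667)·(-2.1667) + (2.8333)·(2.8333) + (1.8333)·(1.8333) + (-0.1667)·(-0.1667) + (-3.1667)·(-3.1667) + (0.8333)·(0.8333)) / 5 = 26.8333/5 = 5.3667
  S[U,V] = ((-2.1667)·(-1.1667) + (2.8333)·(-0.1667) + (1.8333)·(-0.1667) + (-0.1667)·(2.8333) + (-3.1667)·(1.8333) + (0.8333)·(-3.1667)) / 5 = -7.1667/5 = -1.4333
  S[V,V] = ((-1.1667)·(-1.1667) + (-0.1667)·(-0.1667) + (-0.1667)·(-0.1667) + (2.8333)·(2.8333) + (1.8333)·(1.8333) + (-3.1667)·(-3.1667)) / 5 = 22.8333/5 = 4.5667

S is symmetric (S[j,i] = S[i,j]). Assembling:

S = [[5.3667, -1.4333],
 [-1.4333, 4.5667]]


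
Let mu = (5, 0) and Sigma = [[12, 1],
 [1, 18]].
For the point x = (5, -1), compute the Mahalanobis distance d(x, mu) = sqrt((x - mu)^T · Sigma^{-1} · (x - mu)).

Step 1 — centre the observation: (x - mu) = (0, -1).

Step 2 — invert Sigma. det(Sigma) = 12·18 - (1)² = 215.
  Sigma^{-1} = (1/det) · [[d, -b], [-b, a]] = [[0.0837, -0.0047],
 [-0.0047, 0.0558]].

Step 3 — form the quadratic (x - mu)^T · Sigma^{-1} · (x - mu):
  Sigma^{-1} · (x - mu) = (0.0047, -0.0558).
  (x - mu)^T · [Sigma^{-1} · (x - mu)] = (0)·(0.0047) + (-1)·(-0.0558) = 0.0558.

Step 4 — take square root: d = √(0.0558) ≈ 0.2362.

d(x, mu) = √(0.0558) ≈ 0.2362


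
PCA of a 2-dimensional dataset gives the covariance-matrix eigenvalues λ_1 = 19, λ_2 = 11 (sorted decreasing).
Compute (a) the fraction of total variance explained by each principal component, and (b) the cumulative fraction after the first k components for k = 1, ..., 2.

Step 1 — total variance = trace(Sigma) = Σ λ_i = 19 + 11 = 30.

Step 2 — fraction explained by component i = λ_i / Σ λ:
  PC1: 19/30 = 0.6333
  PC2: 11/30 = 0.3667

Step 3 — cumulative fraction after k components = (λ_1 + ... + λ_k) / Σ λ:
  k = 1: 19/30 = 0.6333
  k = 2: (19 + 11)/30 = 30/30 = 1

Summary (fraction, with percent):

explained: PC1 0.6333 (63.33%), PC2 0.3667 (36.67%);  cumulative: 0.6333, 1


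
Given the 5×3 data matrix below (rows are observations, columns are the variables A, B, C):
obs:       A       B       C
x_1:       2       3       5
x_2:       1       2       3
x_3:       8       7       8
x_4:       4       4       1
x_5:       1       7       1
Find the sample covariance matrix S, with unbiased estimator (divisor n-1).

Step 1 — column means:
  mean(A) = (2 + 1 + 8 + 4 + 1) / 5 = 16/5 = 3.2
  mean(B) = (3 + 2 + 7 + 4 + 7) / 5 = 23/5 = 4.6
  mean(C) = (5 + 3 + 8 + 1 + 1) / 5 = 18/5 = 3.6

Step 2 — sample covariance S[i,j] = (1/(n-1)) · Σ_k (x_{k,i} - mean_i) · (x_{k,j} - mean_j), with n-1 = 4.
  S[A,A] = ((-1.2)·(-1.2) + (-2.2)·(-2.2) + (4.8)·(4.8) + (0.8)·(0.8) + (-2.2)·(-2.2)) / 4 = 34.8/4 = 8.7
  S[A,B] = ((-1.2)·(-1.6) + (-2.2)·(-2.6) + (4.8)·(2.4) + (0.8)·(-0.6) + (-2.2)·(2.4)) / 4 = 13.4/4 = 3.35
  S[A,C] = ((-1.2)·(1.4) + (-2.2)·(-0.6) + (4.8)·(4.4) + (0.8)·(-2.6) + (-2.2)·(-2.6)) / 4 = 24.4/4 = 6.1
  S[B,B] = ((-1.6)·(-1.6) + (-2.6)·(-2.6) + (2.4)·(2.4) + (-0.6)·(-0.6) + (2.4)·(2.4)) / 4 = 21.2/4 = 5.3
  S[B,C] = ((-1.6)·(1.4) + (-2.6)·(-0.6) + (2.4)·(4.4) + (-0.6)·(-2.6) + (2.4)·(-2.6)) / 4 = 5.2/4 = 1.3
  S[C,C] = ((1.4)·(1.4) + (-0.6)·(-0.6) + (4.4)·(4.4) + (-2.6)·(-2.6) + (-2.6)·(-2.6)) / 4 = 35.2/4 = 8.8

S is symmetric (S[j,i] = S[i,j]). Assembling:

S = [[8.7, 3.35, 6.1],
 [3.35, 5.3, 1.3],
 [6.1, 1.3, 8.8]]


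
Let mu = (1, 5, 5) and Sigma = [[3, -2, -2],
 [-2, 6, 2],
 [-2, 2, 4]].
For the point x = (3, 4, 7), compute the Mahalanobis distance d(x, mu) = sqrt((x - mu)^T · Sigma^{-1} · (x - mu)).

Step 1 — centre the observation: (x - mu) = (2, -1, 2).

Step 2 — invert Sigma (cofactor / det for 3×3, or solve directly):
  Sigma^{-1} = [[0.5556, 0.1111, 0.2222],
 [0.1111, 0.2222, -0.0556],
 [0.2222, -0.0556, 0.3889]].

Step 3 — form the quadratic (x - mu)^T · Sigma^{-1} · (x - mu):
  Sigma^{-1} · (x - mu) = (1.4444, -0.1111, 1.2778).
  (x - mu)^T · [Sigma^{-1} · (x - mu)] = (2)·(1.4444) + (-1)·(-0.1111) + (2)·(1.2778) = 5.5556.

Step 4 — take square root: d = √(5.5556) ≈ 2.357.

d(x, mu) = √(5.5556) ≈ 2.357


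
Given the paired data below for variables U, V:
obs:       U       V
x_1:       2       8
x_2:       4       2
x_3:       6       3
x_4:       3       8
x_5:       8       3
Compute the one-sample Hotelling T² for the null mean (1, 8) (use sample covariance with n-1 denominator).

Step 1 — sample mean vector:
  mean(U) = (2 + 4 + 6 + 3 + 8) / 5 = 23/5 = 4.6
  mean(V) = (8 + 2 + 3 + 8 + 3) / 5 = 24/5 = 4.8
  x̄ = (4.6, 4.8),  deviation x̄ - mu_0 = (4.6, 4.8) - (1, 8) = (3.6, -3.2).

Step 2 — sample covariance matrix, S[i,j] = (1/(n-1)) · Σ_k (x_{k,i} - mean_i) · (x_{k,j} - mean_j), divisor n-1 = 4:
  S[U,U] = ((-2.6)·(-2.6) + (-0.6)·(-0.6) + (1.4)·(1.4) + (-1.6)·(-1.6) + (3.4)·(3.4)) / 4 = 23.2/4 = 5.8
  S[U,V] = ((-2.6)·(3.2) + (-0.6)·(-2.8) + (1.4)·(-1.8) + (-1.6)·(3.2) + (3.4)·(-1.8)) / 4 = -20.4/4 = -5.1
  S[V,V] = ((3.2)·(3.2) + (-2.8)·(-2.8) + (-1.8)·(-1.8) + (3.2)·(3.2) + (-1.8)·(-1.8)) / 4 = 34.8/4 = 8.7
  S = [[5.8, -5.1],
 [-5.1, 8.7]].

Step 3 — invert S. det(S) = 5.8·8.7 - (-5.1)² = 24.45.
  S^{-1} = (1/det) · [[d, -b], [-b, a]] = [[0.3558, 0.2086],
 [0.2086, 0.2372]].

Step 4 — quadratic form (x̄ - mu_0)^T · S^{-1} · (x̄ - mu_0):
  S^{-1} · (x̄ - mu_0) = (0.6135, -0.0082),
  (x̄ - mu_0)^T · [...] = (3.6)·(0.6135) + (-3.2)·(-0.0082) = 2.2348.

Step 5 — scale by n: T² = 5 · 2.2348 = 11.1738.

T² ≈ 11.1738


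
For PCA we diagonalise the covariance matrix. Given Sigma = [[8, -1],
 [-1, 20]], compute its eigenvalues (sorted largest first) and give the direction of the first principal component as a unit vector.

Step 1 — characteristic polynomial of 2×2 Sigma:
  det(Sigma - λI) = λ² - trace · λ + det = 0.
  trace = 8 + 20 = 28, det = 8·20 - (-1)² = 159.
Step 2 — discriminant:
  Δ = trace² - 4·det = 784 - 636 = 148.
Step 3 — eigenvalues:
  λ = (trace ± √Δ)/2 = (28 ± 12.1655)/2,
  λ_1 = 20.0828,  λ_2 = 7.9172.

Step 4 — unit eigenvector for λ_1: solve (Sigma - λ_1 I)v = 0. First row:
  (8 - 20.0828)·v_x + (-1)·v_y = 0, i.e. (-12.0828)·v_x + (-1)·v_y = 0,
  so v ∝ (b, λ_1 - a) = (-1, 12.0828); multiply by -1 so the first entry is positive: u = (1, -12.0828).
  ||u|| = √((1)² + (-12.0828)²) = √(146.9932) ≈ 12.1241,
  v_1 = u/||u|| ≈ (0.0825, -0.9966) (||v_1|| = 1).

λ_1 = 20.0828,  λ_2 = 7.9172;  v_1 ≈ (0.0825, -0.9966)


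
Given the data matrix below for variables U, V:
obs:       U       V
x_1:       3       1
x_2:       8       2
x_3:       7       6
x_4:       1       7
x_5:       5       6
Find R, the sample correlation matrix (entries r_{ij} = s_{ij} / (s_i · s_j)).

Step 1 — column means:
  mean(U) = (3 + 8 + 7 + 1 + 5) / 5 = 24/5 = 4.8
  mean(V) = (1 + 2 + 6 + 7 + 6) / 5 = 22/5 = 4.4

Step 2 — sample variances and covariances s[i,j] = (1/(n-1)) · Σ_k (x_{k,i} - mean_i) · (x_{k,j} - mean_j), with n-1 = 4:
  s[U,U] = ((-1.8)·(-1.8) + (3.2)·(3.2) + (2.2)·(2.2) + (-3.8)·(-3.8) + (0.2)·(0.2)) / 4 = 32.8/4 = 8.2
  s[U,V] = ((-1.8)·(-3.4) + (3.2)·(-2.4) + (2.2)·(1.6) + (-3.8)·(2.6) + (0.2)·(1.6)) / 4 = -7.6/4 = -1.9
  s[V,V] = ((-3.4)·(-3.4) + (-2.4)·(-2.4) + (1.6)·(1.6) + (2.6)·(2.6) + (1.6)·(1.6)) / 4 = 29.2/4 = 7.3
  Sample standard deviations s_i = √(s[i,i]):
  s(U) = √(8.2) = 2.8636
  s(V) = √(7.3) = 2.7019

Step 3 — r_{ij} = s_{ij} / (s_i · s_j):
  r[U,U] = 1 (diagonal).
  r[U,V] = -1.9 / (2.8636 · 2.7019) = -1.9 / 7.7369 = -0.2456
  r[V,V] = 1 (diagonal).

R is symmetric with unit diagonal. Assembling:

R = [[1, -0.2456],
 [-0.2456, 1]]


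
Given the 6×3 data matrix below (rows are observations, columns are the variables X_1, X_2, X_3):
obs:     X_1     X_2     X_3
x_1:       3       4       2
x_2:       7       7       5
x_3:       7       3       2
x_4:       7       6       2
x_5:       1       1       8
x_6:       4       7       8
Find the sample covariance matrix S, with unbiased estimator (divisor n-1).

Step 1 — column means:
  mean(X_1) = (3 + 7 + 7 + 7 + 1 + 4) / 6 = 29/6 = 4.8333
  mean(X_2) = (4 + 7 + 3 + 6 + 1 + 7) / 6 = 28/6 = 4.6667
  mean(X_3) = (2 + 5 + 2 + 2 + 8 + 8) / 6 = 27/6 = 4.5

Step 2 — sample covariance S[i,j] = (1/(n-1)) · Σ_k (x_{k,i} - mean_i) · (x_{k,j} - mean_j), with n-1 = 5.
  S[X_1,X_1] = ((-1.8333)·(-1.8333) + (2.1667)·(2.1667) + (2.1667)·(2.1667) + (2.1667)·(2.1667) + (-3.8333)·(-3.8333) + (-0.8333)·(-0.8333)) / 5 = 32.8333/5 = 6.5667
  S[X_1,X_2] = ((-1.8333)·(-0.6667) + (2.1667)·(2.3333) + (2.1667)·(-1.6667) + (2.1667)·(1.3333) + (-3.8333)·(-3.6667) + (-0.8333)·(2.3333)) / 5 = 17.6667/5 = 3.5333
  S[X_1,X_3] = ((-1.8333)·(-2.5) + (2.1667)·(0.5) + (2.1667)·(-2.5) + (2.1667)·(-2.5) + (-3.8333)·(3.5) + (-0.8333)·(3.5)) / 5 = -21.5/5 = -4.3
  S[X_2,X_2] = ((-0.6667)·(-0.6667) + (2.3333)·(2.3333) + (-1.6667)·(-1.6667) + (1.3333)·(1.3333) + (-3.6667)·(-3.6667) + (2.3333)·(2.3333)) / 5 = 29.3333/5 = 5.8667
  S[X_2,X_3] = ((-0.6667)·(-2.5) + (2.3333)·(0.5) + (-1.6667)·(-2.5) + (1.3333)·(-2.5) + (-3.6667)·(3.5) + (2.3333)·(3.5)) / 5 = -1/5 = -0.2
  S[X_3,X_3] = ((-2.5)·(-2.5) + (0.5)·(0.5) + (-2.5)·(-2.5) + (-2.5)·(-2.5) + (3.5)·(3.5) + (3.5)·(3.5)) / 5 = 43.5/5 = 8.7

S is symmetric (S[j,i] = S[i,j]). Assembling:

S = [[6.5667, 3.5333, -4.3],
 [3.5333, 5.8667, -0.2],
 [-4.3, -0.2, 8.7]]
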